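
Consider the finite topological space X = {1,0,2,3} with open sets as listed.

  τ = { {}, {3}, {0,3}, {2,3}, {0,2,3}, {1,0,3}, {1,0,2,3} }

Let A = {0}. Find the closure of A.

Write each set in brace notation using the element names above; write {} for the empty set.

complement {1,2,3}; its interior {2,3}; cl(A) = X∖{2,3} = {1,0}

{1,0}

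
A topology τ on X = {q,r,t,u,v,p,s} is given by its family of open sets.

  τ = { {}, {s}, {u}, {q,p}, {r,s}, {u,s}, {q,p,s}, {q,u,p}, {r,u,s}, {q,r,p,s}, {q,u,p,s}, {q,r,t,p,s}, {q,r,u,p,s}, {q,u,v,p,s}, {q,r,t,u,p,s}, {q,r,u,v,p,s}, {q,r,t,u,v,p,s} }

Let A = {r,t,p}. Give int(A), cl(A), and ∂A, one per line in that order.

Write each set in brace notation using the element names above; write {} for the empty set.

U open, U⊆A: {}. int(A) = ⋃ = {}
X∖A={q,u,v,s}, int(X∖A)={u,s}, hence cl(A)={q,r,t,v,p}
∂A: remove int from cl → {q,r,t,v,p}

int(A) = {}
cl(A)  = {q,r,t,v,p}
∂A     = {q,r,t,v,p}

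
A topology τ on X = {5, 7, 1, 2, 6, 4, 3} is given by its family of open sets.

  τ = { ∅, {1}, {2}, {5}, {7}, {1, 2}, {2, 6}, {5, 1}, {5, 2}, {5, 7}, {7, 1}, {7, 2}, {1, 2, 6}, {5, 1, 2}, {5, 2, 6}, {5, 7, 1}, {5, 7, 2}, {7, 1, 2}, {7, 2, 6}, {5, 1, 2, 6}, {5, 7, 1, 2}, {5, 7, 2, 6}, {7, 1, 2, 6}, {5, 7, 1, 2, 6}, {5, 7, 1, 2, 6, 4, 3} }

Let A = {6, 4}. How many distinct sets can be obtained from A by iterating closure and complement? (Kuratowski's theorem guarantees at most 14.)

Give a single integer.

X∖A={5, 7, 1, 2, 3}, int(X∖A)={5, 7, 1, 2}, hence cl(A)={6, 4, 3}
Orbit (k=closure, c=complement):
  1. A     = {6, 4}
  2. kA    = {6, 4, 3}
  3. cA    = {5, 7, 1, 2, 3}
  4. ckA   = {5, 7, 1, 2}
  5. kcA   = {5, 7, 1, 2, 6, 4, 3}
  6. ckcA  = ∅
(closed under both — stop)

6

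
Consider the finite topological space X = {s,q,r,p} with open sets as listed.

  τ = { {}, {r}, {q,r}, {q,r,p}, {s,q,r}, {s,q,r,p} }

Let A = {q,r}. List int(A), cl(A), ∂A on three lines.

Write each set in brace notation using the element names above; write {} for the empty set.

int(A) = {q,r}
cl(A)  = {s,q,r,p}
∂A     = {s,p}

open subsets of A: {}, {r}, {q,r}; so int(A) = {q,r}
closure: X∖int(X∖A) = X∖{} = {s,q,r,p}
∂A = {s,q,r,p} minus {q,r} = {s,p}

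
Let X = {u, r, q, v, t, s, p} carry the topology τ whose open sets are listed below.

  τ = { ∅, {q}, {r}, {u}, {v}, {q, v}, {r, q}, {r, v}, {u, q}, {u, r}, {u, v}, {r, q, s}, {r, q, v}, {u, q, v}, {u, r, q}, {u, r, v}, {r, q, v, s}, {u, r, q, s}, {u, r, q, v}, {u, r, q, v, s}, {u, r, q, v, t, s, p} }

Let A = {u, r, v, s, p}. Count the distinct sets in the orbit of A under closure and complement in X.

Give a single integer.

X∖A={q, t}, int(X∖A)={q}, hence cl(A)={u, r, v, t, s, p}
Orbit (k=closure, c=complement):
  1. A     = {u, r, v, s, p}
  2. kA    = {u, r, v, t, s, p}
  3. cA    = {q, t}
  4. ckA   = {q}
  5. kcA   = {q, t, s, p}
  6. ckcA  = {u, r, v}
(closed under both — stop)

6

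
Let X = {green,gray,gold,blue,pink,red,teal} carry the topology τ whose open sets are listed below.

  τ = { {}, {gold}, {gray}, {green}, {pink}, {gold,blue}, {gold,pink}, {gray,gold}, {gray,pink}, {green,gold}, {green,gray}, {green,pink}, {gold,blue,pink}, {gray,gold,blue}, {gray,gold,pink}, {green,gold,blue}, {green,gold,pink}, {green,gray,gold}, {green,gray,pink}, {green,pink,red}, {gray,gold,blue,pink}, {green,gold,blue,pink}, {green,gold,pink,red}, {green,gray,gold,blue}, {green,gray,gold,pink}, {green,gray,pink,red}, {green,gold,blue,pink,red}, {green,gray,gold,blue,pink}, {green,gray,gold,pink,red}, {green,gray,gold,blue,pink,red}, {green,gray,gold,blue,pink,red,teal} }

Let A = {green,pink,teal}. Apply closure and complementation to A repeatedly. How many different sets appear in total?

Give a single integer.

closure: X∖int(X∖A) = X∖{gray,gold,blue} = {green,pink,red,teal}
Let k=closure and c=complement:
  1. A     = {green,pink,teal}
  2. kA    = {green,pink,red,teal}
  3. cA    = {gray,gold,blue,red}
  4. ckA   = {gray,gold,blue}
  5. kcA   = {gray,gold,blue,red,teal}
  6. kckA  = {gray,gold,blue,teal}
  7. ckcA  = {green,pink}
  8. ckckA = {green,pink,red}
— saturated at 8

8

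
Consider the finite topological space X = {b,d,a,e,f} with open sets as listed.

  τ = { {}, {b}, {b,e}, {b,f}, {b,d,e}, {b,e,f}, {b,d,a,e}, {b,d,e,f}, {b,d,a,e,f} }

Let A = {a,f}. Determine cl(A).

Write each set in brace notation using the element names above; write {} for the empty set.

X∖A={b,d,e}, int(X∖A)={b,d,e}, hence cl(A)={a,f}

{a,f}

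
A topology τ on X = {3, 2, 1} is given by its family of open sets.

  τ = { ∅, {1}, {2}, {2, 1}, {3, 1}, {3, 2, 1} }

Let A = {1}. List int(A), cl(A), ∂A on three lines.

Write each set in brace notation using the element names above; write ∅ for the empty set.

interior: largest open inside A is {1} (from ∅, {1})
cl via duality: int({3, 2}) = {2}, so X∖{2} = {3, 1}
cl∖int = {3}

int(A) = {1}
cl(A)  = {3, 1}
∂A     = {3}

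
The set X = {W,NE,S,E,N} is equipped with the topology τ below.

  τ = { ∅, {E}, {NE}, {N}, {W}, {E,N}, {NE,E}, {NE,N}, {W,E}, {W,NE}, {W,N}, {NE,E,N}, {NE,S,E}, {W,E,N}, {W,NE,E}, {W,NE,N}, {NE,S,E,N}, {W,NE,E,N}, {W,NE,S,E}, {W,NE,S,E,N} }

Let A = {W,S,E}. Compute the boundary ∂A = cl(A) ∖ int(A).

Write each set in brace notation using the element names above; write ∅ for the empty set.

{S}

open subsets of A: ∅, {E}, {W}, {W,E}; so int(A) = {W,E}
closure: X∖int(X∖A) = X∖{NE,N} = {W,S,E}
∂A = {W,S,E} minus {W,E} = {S}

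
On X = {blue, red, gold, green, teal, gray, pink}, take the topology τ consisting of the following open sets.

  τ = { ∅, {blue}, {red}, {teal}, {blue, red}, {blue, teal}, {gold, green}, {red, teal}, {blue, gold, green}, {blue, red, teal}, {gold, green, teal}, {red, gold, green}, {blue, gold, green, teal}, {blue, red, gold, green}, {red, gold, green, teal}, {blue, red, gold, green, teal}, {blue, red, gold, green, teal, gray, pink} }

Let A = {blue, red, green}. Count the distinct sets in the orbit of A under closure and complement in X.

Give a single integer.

complement {gold, teal, gray, pink}; its interior {teal}; cl(A) = X∖{teal} = {blue, red, gold, green, gray, pink}
With k = closure, c = complement:
  1. A     = {blue, red, green}
  2. kA    = {blue, red, gold, green, gray, pink}
  3. cA    = {gold, teal, gray, pink}
  4. ckA   = {teal}
  5. kcA   = {gold, green, teal, gray, pink}
  6. kckA  = {teal, gray, pink}
  7. ckcA  = {blue, red}
  8. ckckA = {blue, red, gold, green}
  9. kckcA = {blue, red, gray, pink}
  10. ckckcA = {gold, green, teal}
k, c of each give nothing new

10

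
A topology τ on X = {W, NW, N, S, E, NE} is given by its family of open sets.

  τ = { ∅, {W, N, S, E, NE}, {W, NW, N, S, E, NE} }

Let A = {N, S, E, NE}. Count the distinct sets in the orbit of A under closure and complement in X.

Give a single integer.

4

X∖A={W, NW}, int(X∖A)=∅, hence cl(A)={W, NW, N, S, E, NE}
Orbit (k=closure, c=complement):
  1. A     = {N, S, E, NE}
  2. kA    = {W, NW, N, S, E, NE}
  3. cA    = {W, NW}
  4. ckA   = ∅
(closed under both — stop)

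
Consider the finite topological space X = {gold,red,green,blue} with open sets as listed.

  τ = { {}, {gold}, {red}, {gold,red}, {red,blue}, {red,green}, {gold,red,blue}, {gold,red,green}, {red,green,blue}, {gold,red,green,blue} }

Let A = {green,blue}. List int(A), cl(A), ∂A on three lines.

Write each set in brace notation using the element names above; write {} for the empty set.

int(A) = {}
cl(A)  = {green,blue}
∂A     = {green,blue}

open subsets of A: {}; so int(A) = {}
closure: X∖int(X∖A) = X∖{gold,red} = {green,blue}
∂A = {green,blue} minus {} = {green,blue}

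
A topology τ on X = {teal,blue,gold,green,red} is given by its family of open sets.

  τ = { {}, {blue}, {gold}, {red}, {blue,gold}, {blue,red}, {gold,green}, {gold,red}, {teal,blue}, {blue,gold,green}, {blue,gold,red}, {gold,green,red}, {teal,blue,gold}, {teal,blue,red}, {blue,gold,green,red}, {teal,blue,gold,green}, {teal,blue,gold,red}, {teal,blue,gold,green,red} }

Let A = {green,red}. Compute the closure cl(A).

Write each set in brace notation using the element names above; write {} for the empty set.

{green,red}

closure: X∖int(X∖A) = X∖{teal,blue,gold} = {green,red}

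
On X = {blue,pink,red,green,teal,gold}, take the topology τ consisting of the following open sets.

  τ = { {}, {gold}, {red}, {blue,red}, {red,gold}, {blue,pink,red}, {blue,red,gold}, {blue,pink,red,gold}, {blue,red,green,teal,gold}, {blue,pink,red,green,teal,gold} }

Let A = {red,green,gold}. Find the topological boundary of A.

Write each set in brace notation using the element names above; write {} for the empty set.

open subsets of A: {}, {red}, {gold}, {red,gold}; so int(A) = {red,gold}
closure: X∖int(X∖A) = X∖{} = {blue,pink,red,green,teal,gold}
∂A = {blue,pink,red,green,teal,gold} minus {red,gold} = {blue,pink,green,teal}

{blue,pink,green,teal}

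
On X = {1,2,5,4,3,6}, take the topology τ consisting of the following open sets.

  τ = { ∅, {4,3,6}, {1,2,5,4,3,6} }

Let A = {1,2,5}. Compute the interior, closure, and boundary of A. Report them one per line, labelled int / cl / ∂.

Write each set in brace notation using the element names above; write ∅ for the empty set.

opens ⊆ A: ∅; union → int = ∅
complement {4,3,6}; its interior {4,3,6}; cl(A) = X∖{4,3,6} = {1,2,5}
boundary = {1,2,5} ∖ ∅ = {1,2,5}

int(A) = ∅
cl(A)  = {1,2,5}
∂A     = {1,2,5}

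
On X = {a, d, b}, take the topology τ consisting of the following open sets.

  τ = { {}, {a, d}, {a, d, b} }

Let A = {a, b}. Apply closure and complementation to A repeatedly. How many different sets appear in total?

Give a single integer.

closure: X∖int(X∖A) = X∖{} = {a, d, b}
Let k=closure and c=complement:
  1. A     = {a, b}
  2. kA    = {a, d, b}
  3. cA    = {d}
  4. ckA   = {}
— saturated at 4

4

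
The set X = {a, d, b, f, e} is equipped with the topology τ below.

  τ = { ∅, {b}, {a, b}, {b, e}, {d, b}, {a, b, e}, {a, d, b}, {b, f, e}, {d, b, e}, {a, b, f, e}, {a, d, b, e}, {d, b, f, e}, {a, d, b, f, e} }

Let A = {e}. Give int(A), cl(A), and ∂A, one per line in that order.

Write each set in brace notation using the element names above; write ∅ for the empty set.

opens ⊆ A: ∅; union → int = ∅
complement {a, d, b, f}; its interior {a, d, b}; cl(A) = X∖{a, d, b} = {f, e}
boundary = {f, e} ∖ ∅ = {f, e}

int(A) = ∅
cl(A)  = {f, e}
∂A     = {f, e}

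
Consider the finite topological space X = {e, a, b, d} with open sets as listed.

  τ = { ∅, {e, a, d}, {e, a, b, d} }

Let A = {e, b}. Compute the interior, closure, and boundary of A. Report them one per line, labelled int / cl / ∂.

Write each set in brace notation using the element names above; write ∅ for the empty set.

open subsets of A: ∅; so int(A) = ∅
closure: X∖int(X∖A) = X∖∅ = {e, a, b, d}
∂A = {e, a, b, d} minus ∅ = {e, a, b, d}

int(A) = ∅
cl(A)  = {e, a, b, d}
∂A     = {e, a, b, d}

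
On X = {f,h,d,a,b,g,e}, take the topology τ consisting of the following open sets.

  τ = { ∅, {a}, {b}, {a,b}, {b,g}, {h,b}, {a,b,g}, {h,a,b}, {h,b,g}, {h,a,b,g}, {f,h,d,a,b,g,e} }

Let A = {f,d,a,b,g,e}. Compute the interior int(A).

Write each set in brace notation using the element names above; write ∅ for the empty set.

{a,b,g}

opens ⊆ A: ∅, {b}, {a}, {a,b}, {b,g}, {a,b,g}; union → int = {a,b,g}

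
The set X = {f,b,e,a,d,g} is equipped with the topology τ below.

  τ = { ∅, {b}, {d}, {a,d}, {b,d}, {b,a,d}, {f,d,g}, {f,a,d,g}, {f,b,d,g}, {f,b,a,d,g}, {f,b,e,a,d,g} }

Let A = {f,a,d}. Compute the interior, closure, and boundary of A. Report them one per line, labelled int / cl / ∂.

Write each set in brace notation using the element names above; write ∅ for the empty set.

opens ⊆ A: ∅, {d}, {a,d}; union → int = {a,d}
complement {b,e,g}; its interior {b}; cl(A) = X∖{b} = {f,e,a,d,g}
boundary = {f,e,a,d,g} ∖ {a,d} = {f,e,g}

int(A) = {a,d}
cl(A)  = {f,e,a,d,g}
∂A     = {f,e,g}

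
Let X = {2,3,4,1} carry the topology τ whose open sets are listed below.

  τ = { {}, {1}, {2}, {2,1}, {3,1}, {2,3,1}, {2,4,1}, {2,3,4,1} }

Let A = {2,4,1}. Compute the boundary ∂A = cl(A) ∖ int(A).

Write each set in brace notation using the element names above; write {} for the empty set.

{3}

opens ⊆ A: {}, {2}, {1}, {2,1}, {2,4,1}; union → int = {2,4,1}
complement {3}; its interior {}; cl(A) = X∖{} = {2,3,4,1}
boundary = {2,3,4,1} ∖ {2,4,1} = {3}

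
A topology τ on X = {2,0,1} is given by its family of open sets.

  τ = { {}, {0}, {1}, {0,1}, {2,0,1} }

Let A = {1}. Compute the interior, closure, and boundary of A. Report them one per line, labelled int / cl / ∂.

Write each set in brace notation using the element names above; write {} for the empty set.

U open, U⊆A: {}, {1}. int(A) = ⋃ = {1}
X∖A={2,0}, int(X∖A)={0}, hence cl(A)={2,1}
∂A: remove int from cl → {2}

int(A) = {1}
cl(A)  = {2,1}
∂A     = {2}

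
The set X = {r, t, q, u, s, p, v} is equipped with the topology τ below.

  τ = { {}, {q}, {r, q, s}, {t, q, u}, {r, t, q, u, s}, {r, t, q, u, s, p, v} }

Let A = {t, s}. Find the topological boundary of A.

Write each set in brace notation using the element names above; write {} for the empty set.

interior: largest open inside A is {} (from {})
cl via duality: int({r, q, u, p, v}) = {q}, so X∖{q} = {r, t, u, s, p, v}
cl∖int = {r, t, u, s, p, v}

{r, t, u, s, p, v}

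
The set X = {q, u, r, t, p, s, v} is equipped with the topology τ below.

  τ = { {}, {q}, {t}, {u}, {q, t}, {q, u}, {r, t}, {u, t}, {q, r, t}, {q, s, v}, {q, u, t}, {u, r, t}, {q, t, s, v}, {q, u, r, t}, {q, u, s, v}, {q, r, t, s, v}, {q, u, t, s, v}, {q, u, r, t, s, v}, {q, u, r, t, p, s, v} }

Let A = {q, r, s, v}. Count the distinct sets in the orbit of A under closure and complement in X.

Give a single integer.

8

X∖A={u, t, p}, int(X∖A)={u, t}, hence cl(A)={q, r, p, s, v}
Orbit (k=closure, c=complement):
  1. A     = {q, r, s, v}
  2. kA    = {q, r, p, s, v}
  3. cA    = {u, t, p}
  4. ckA   = {u, t}
  5. kcA   = {u, r, t, p}
  6. ckcA  = {q, s, v}
  7. kckcA = {q, p, s, v}
  8. ckckcA = {u, r, t}
(closed under both — stop)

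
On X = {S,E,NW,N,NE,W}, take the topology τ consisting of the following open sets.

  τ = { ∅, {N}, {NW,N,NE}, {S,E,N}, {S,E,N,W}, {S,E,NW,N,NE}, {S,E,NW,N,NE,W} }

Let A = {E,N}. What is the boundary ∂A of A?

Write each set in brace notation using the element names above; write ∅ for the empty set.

{S,E,NW,NE,W}

open subsets of A: ∅, {N}; so int(A) = {N}
closure: X∖int(X∖A) = X∖∅ = {S,E,NW,N,NE,W}
∂A = {S,E,NW,N,NE,W} minus {N} = {S,E,NW,NE,W}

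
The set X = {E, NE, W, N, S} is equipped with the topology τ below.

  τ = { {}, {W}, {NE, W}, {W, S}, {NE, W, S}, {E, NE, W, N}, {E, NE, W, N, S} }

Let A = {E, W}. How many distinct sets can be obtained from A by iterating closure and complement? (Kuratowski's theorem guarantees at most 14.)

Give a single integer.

complement {NE, N, S}; its interior {}; cl(A) = X∖{} = {E, NE, W, N, S}
With k = closure, c = complement:
  1. A     = {E, W}
  2. kA    = {E, NE, W, N, S}
  3. cA    = {NE, N, S}
  4. ckA   = {}
  5. kcA   = {E, NE, N, S}
  6. ckcA  = {W}
k, c of each give nothing new

6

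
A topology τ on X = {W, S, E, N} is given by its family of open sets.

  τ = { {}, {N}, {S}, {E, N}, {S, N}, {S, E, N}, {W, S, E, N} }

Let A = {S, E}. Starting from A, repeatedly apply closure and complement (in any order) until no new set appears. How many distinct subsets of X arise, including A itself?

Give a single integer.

8

complement {W, N}; its interior {N}; cl(A) = X∖{N} = {W, S, E}
With k = closure, c = complement:
  1. A     = {S, E}
  2. kA    = {W, S, E}
  3. cA    = {W, N}
  4. ckA   = {N}
  5. kcA   = {W, E, N}
  6. ckcA  = {S}
  7. kckcA = {W, S}
  8. ckckcA = {E, N}
k, c of each give nothing new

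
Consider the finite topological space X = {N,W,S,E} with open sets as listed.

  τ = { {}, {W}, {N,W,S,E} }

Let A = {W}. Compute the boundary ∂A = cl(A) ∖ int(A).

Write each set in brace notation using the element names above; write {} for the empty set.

open subsets of A: {}, {W}; so int(A) = {W}
closure: X∖int(X∖A) = X∖{} = {N,W,S,E}
∂A = {N,W,S,E} minus {W} = {N,S,E}

{N,S,E}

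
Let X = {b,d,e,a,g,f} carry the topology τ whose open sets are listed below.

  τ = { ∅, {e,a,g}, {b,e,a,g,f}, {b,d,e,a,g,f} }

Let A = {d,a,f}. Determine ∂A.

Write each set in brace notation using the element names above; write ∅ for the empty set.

U open, U⊆A: ∅. int(A) = ⋃ = ∅
X∖A={b,e,g}, int(X∖A)=∅, hence cl(A)={b,d,e,a,g,f}
∂A: remove int from cl → {b,d,e,a,g,f}

{b,d,e,a,g,f}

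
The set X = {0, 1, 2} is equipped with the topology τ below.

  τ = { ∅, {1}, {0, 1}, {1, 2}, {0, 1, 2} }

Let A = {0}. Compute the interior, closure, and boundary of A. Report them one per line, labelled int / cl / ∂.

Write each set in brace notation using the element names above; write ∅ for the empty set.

int(A) = ∅
cl(A)  = {0}
∂A     = {0}

interior: largest open inside A is ∅ (from ∅)
cl via duality: int({1, 2}) = {1, 2}, so X∖{1, 2} = {0}
cl∖int = {0}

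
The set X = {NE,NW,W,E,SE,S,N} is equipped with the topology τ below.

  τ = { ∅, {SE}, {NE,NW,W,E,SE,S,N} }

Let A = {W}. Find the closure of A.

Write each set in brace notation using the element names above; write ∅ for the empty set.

X∖A={NE,NW,E,SE,S,N}, int(X∖A)={SE}, hence cl(A)={NE,NW,W,E,S,N}

{NE,NW,W,E,S,N}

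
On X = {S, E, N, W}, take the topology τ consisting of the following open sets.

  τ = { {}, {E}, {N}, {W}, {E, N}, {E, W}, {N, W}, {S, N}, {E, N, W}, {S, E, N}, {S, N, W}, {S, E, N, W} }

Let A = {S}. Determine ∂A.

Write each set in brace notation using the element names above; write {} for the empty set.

interior: largest open inside A is {} (from {})
cl via duality: int({E, N, W}) = {E, N, W}, so X∖{E, N, W} = {S}
cl∖int = {S}

{S}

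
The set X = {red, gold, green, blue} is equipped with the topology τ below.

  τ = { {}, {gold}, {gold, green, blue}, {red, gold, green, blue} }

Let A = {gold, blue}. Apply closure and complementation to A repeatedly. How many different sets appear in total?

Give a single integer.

6

closure: X∖int(X∖A) = X∖{} = {red, gold, green, blue}
Let k=closure and c=complement:
  1. A     = {gold, blue}
  2. kA    = {red, gold, green, blue}
  3. cA    = {red, green}
  4. ckA   = {}
  5. kcA   = {red, green, blue}
  6. ckcA  = {gold}
— saturated at 6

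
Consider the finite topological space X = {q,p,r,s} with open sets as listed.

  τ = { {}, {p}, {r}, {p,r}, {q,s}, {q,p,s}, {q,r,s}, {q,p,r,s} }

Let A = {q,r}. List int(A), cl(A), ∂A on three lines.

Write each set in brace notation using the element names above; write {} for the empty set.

int(A) = {r}
cl(A)  = {q,r,s}
∂A     = {q,s}

opens ⊆ A: {}, {r}; union → int = {r}
complement {p,s}; its interior {p}; cl(A) = X∖{p} = {q,r,s}
boundary = {q,r,s} ∖ {r} = {q,s}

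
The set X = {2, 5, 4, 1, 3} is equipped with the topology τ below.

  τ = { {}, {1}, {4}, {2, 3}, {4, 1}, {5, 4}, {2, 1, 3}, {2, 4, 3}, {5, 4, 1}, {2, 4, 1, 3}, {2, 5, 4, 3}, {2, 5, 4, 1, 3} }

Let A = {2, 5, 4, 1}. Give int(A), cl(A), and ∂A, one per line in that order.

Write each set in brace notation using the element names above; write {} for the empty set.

interior: largest open inside A is {5, 4, 1} (from {}, {4}, {1}, {5, 4}, {4, 1}, {5, 4, 1})
cl via duality: int({3}) = {}, so X∖{} = {2, 5, 4, 1, 3}
cl∖int = {2, 3}

int(A) = {5, 4, 1}
cl(A)  = {2, 5, 4, 1, 3}
∂A     = {2, 3}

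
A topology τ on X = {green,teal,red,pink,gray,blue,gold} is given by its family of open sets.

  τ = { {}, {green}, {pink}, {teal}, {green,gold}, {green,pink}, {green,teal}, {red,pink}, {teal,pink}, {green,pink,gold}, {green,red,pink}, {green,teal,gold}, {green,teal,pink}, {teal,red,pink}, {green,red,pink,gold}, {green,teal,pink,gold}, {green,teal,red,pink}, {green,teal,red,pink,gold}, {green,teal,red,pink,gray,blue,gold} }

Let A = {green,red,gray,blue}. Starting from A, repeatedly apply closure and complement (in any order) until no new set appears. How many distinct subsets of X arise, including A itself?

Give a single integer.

10

complement {teal,pink,gold}; its interior {teal,pink}; cl(A) = X∖{teal,pink} = {green,red,gray,blue,gold}
With k = closure, c = complement:
  1. A     = {green,red,gray,blue}
  2. kA    = {green,red,gray,blue,gold}
  3. cA    = {teal,pink,gold}
  4. ckA   = {teal,pink}
  5. kcA   = {teal,red,pink,gray,blue,gold}
  6. kckA  = {teal,red,pink,gray,blue}
  7. ckcA  = {green}
  8. ckckA = {green,gold}
  9. kckcA = {green,gray,blue,gold}
  10. ckckcA = {teal,red,pink}
k, c of each give nothing new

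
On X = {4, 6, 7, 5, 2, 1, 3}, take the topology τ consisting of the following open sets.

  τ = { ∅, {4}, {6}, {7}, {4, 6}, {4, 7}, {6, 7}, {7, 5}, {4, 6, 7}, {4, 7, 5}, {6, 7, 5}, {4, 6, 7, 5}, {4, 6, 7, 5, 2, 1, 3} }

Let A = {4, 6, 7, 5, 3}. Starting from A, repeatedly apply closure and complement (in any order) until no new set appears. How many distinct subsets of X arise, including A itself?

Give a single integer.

cl via duality: int({2, 1}) = ∅, so X∖∅ = {4, 6, 7, 5, 2, 1, 3}
Write k for closure, c for complement:
  1. A     = {4, 6, 7, 5, 3}
  2. kA    = {4, 6, 7, 5, 2, 1, 3}
  3. cA    = {2, 1}
  4. ckA   = ∅
  5. kcA   = {2, 1, 3}
  6. ckcA  = {4, 6, 7, 5}
applying k or c yields no new set

6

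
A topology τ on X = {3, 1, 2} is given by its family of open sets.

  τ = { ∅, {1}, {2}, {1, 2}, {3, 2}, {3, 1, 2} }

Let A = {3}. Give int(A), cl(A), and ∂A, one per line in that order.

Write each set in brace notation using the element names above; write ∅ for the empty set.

U open, U⊆A: ∅. int(A) = ⋃ = ∅
X∖A={1, 2}, int(X∖A)={1, 2}, hence cl(A)={3}
∂A: remove int from cl → {3}

int(A) = ∅
cl(A)  = {3}
∂A     = {3}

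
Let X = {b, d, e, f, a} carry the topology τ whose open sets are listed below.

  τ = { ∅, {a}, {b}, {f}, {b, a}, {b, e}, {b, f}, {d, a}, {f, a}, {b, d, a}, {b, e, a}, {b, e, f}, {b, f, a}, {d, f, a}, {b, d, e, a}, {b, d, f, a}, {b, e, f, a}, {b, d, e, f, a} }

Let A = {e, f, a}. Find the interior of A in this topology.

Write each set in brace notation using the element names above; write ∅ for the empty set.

opens ⊆ A: ∅, {f}, {a}, {f, a}; union → int = {f, a}

{f, a}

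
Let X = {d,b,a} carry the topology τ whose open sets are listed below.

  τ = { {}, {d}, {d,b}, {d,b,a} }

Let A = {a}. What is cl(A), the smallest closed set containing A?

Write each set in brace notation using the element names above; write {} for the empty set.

{a}

closure: X∖int(X∖A) = X∖{d,b} = {a}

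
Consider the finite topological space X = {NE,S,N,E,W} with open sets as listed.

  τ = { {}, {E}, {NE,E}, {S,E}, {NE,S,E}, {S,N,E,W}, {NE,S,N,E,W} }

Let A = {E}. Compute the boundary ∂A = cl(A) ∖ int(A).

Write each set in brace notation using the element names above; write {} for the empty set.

{NE,S,N,W}

opens ⊆ A: {}, {E}; union → int = {E}
complement {NE,S,N,W}; its interior {}; cl(A) = X∖{} = {NE,S,N,E,W}
boundary = {NE,S,N,E,W} ∖ {E} = {NE,S,N,W}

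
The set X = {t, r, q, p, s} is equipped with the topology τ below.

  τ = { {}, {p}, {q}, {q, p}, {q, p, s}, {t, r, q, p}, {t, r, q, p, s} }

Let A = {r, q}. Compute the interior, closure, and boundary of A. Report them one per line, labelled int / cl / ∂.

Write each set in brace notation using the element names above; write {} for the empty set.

int(A) = {q}
cl(A)  = {t, r, q, s}
∂A     = {t, r, s}

opens ⊆ A: {}, {q}; union → int = {q}
complement {t, p, s}; its interior {p}; cl(A) = X∖{p} = {t, r, q, s}
boundary = {t, r, q, s} ∖ {q} = {t, r, s}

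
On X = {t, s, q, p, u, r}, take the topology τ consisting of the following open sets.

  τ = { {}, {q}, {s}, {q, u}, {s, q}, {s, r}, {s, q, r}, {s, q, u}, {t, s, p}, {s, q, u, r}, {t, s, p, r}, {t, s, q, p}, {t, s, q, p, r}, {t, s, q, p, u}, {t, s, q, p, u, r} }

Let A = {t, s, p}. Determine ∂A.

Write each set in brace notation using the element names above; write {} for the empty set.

U open, U⊆A: {}, {s}, {t, s, p}. int(A) = ⋃ = {t, s, p}
X∖A={q, u, r}, int(X∖A)={q, u}, hence cl(A)={t, s, p, r}
∂A: remove int from cl → {r}

{r}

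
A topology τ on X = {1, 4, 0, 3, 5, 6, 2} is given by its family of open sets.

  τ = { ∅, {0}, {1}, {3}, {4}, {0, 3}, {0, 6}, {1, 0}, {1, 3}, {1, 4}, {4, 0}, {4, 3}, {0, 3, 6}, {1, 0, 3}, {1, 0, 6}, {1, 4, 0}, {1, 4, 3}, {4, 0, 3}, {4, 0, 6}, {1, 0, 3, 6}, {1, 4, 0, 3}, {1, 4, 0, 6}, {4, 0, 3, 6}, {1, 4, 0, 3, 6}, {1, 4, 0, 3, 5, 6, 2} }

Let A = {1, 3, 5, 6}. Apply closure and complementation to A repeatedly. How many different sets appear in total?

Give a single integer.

cl via duality: int({4, 0, 2}) = {4, 0}, so X∖{4, 0} = {1, 3, 5, 6, 2}
Write k for closure, c for complement:
  1. A     = {1, 3, 5, 6}
  2. kA    = {1, 3, 5, 6, 2}
  3. cA    = {4, 0, 2}
  4. ckA   = {4, 0}
  5. kcA   = {4, 0, 5, 6, 2}
  6. ckcA  = {1, 3}
  7. kckcA = {1, 3, 5, 2}
  8. ckckcA = {4, 0, 6}
applying k or c yields no new set

8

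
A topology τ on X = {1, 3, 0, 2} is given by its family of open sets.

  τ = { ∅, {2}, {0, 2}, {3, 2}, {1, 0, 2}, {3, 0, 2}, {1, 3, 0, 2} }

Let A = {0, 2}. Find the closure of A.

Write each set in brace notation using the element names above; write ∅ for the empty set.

{1, 3, 0, 2}

X∖A={1, 3}, int(X∖A)=∅, hence cl(A)={1, 3, 0, 2}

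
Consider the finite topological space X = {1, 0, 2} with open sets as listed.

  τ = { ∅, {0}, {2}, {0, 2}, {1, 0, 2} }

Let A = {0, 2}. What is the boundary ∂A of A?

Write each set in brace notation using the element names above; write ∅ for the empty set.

U open, U⊆A: ∅, {2}, {0}, {0, 2}. int(A) = ⋃ = {0, 2}
X∖A={1}, int(X∖A)=∅, hence cl(A)={1, 0, 2}
∂A: remove int from cl → {1}

{1}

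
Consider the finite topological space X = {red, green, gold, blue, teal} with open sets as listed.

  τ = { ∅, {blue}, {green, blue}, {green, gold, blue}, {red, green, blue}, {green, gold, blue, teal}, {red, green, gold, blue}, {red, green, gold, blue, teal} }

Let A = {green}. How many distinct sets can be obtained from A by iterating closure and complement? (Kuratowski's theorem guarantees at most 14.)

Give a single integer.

closure: X∖int(X∖A) = X∖{blue} = {red, green, gold, teal}
Let k=closure and c=complement:
  1. A     = {green}
  2. kA    = {red, green, gold, teal}
  3. cA    = {red, gold, blue, teal}
  4. ckA   = {blue}
  5. kcA   = {red, green, gold, blue, teal}
  6. ckcA  = ∅
— saturated at 6

6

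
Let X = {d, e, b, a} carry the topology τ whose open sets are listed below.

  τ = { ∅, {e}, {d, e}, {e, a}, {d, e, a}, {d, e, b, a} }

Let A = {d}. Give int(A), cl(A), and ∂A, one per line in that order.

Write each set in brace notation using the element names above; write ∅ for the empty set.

open subsets of A: ∅; so int(A) = ∅
closure: X∖int(X∖A) = X∖{e, a} = {d, b}
∂A = {d, b} minus ∅ = {d, b}

int(A) = ∅
cl(A)  = {d, b}
∂A     = {d, b}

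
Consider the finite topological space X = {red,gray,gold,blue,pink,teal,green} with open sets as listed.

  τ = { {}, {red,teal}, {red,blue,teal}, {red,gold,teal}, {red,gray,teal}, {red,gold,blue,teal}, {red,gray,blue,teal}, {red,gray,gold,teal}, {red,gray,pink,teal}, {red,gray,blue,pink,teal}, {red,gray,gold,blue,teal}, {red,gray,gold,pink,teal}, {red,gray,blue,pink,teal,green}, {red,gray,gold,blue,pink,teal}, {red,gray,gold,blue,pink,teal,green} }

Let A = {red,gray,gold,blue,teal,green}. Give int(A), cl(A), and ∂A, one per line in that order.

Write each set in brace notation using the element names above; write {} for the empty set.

int(A) = {red,gray,gold,blue,teal}
cl(A)  = {red,gray,gold,blue,pink,teal,green}
∂A     = {pink,green}

interior: largest open inside A is {red,gray,gold,blue,teal} (from {}, {red,teal}, {red,gray,teal}, {red,blue,teal}, {red,gold,teal}, {red,gray,gold,teal}, {red,gold,blue,teal}, {red,gray,blue,teal}, {red,gray,gold,blue,teal})
cl via duality: int({pink}) = {}, so X∖{} = {red,gray,gold,blue,pink,teal,green}
cl∖int = {pink,green}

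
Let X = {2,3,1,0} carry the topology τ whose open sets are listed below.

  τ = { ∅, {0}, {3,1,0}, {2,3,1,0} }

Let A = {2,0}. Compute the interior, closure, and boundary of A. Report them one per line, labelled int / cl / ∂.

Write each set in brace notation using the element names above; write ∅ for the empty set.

U open, U⊆A: ∅, {0}. int(A) = ⋃ = {0}
X∖A={3,1}, int(X∖A)=∅, hence cl(A)={2,3,1,0}
∂A: remove int from cl → {2,3,1}

int(A) = {0}
cl(A)  = {2,3,1,0}
∂A     = {2,3,1}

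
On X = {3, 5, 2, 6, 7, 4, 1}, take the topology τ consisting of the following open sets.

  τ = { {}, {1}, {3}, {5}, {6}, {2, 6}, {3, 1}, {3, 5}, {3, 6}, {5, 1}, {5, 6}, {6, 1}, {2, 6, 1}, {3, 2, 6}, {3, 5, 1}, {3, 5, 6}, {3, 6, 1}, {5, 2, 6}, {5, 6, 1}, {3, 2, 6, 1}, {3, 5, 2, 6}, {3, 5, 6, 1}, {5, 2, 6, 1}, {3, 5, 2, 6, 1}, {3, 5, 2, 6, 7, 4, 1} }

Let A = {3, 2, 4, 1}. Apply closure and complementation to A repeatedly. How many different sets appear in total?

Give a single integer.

8

cl via duality: int({5, 6, 7}) = {5, 6}, so X∖{5, 6} = {3, 2, 7, 4, 1}
Write k for closure, c for complement:
  1. A     = {3, 2, 4, 1}
  2. kA    = {3, 2, 7, 4, 1}
  3. cA    = {5, 6, 7}
  4. ckA   = {5, 6}
  5. kcA   = {5, 2, 6, 7, 4}
  6. ckcA  = {3, 1}
  7. kckcA = {3, 7, 4, 1}
  8. ckckcA = {5, 2, 6}
applying k or c yields no new set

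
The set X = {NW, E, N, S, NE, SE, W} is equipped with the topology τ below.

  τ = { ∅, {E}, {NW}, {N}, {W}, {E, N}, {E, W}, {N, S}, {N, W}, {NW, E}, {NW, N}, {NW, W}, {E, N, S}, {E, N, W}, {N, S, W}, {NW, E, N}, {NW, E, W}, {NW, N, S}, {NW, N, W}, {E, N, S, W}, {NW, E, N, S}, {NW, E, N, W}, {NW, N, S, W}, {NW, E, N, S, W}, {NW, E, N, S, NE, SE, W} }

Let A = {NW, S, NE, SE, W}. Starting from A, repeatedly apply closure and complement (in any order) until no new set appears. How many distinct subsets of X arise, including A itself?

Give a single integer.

complement {E, N}; its interior {E, N}; cl(A) = X∖{E, N} = {NW, S, NE, SE, W}
With k = closure, c = complement:
  1. A     = {NW, S, NE, SE, W}
  2. cA    = {E, N}
  3. kcA   = {E, N, S, NE, SE}
  4. ckcA  = {NW, W}
  5. kckcA = {NW, NE, SE, W}
  6. ckckcA = {E, N, S}
k, c of each give nothing new

6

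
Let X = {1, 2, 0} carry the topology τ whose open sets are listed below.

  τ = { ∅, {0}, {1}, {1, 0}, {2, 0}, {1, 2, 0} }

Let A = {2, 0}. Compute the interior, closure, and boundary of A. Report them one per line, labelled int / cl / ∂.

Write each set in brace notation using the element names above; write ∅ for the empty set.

open subsets of A: ∅, {0}, {2, 0}; so int(A) = {2, 0}
closure: X∖int(X∖A) = X∖{1} = {2, 0}
∂A = {2, 0} minus {2, 0} = ∅

int(A) = {2, 0}
cl(A)  = {2, 0}
∂A     = ∅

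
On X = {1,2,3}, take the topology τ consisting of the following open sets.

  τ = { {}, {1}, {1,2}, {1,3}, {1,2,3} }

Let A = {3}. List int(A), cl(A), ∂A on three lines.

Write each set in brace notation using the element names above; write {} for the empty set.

U open, U⊆A: {}. int(A) = ⋃ = {}
X∖A={1,2}, int(X∖A)={1,2}, hence cl(A)={3}
∂A: remove int from cl → {3}

int(A) = {}
cl(A)  = {3}
∂A     = {3}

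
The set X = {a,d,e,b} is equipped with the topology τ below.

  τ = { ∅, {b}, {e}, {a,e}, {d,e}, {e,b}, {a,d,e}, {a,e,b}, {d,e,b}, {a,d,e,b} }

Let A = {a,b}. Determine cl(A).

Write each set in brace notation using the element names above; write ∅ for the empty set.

X∖A={d,e}, int(X∖A)={d,e}, hence cl(A)={a,b}

{a,b}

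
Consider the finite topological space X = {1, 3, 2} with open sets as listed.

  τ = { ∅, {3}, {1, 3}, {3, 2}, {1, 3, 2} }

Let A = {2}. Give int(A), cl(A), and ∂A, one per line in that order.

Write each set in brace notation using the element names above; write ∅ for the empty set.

int(A) = ∅
cl(A)  = {2}
∂A     = {2}

opens ⊆ A: ∅; union → int = ∅
complement {1, 3}; its interior {1, 3}; cl(A) = X∖{1, 3} = {2}
boundary = {2} ∖ ∅ = {2}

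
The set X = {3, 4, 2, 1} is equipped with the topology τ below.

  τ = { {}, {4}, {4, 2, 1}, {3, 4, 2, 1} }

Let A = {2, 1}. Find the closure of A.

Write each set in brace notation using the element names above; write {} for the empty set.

cl via duality: int({3, 4}) = {4}, so X∖{4} = {3, 2, 1}

{3, 2, 1}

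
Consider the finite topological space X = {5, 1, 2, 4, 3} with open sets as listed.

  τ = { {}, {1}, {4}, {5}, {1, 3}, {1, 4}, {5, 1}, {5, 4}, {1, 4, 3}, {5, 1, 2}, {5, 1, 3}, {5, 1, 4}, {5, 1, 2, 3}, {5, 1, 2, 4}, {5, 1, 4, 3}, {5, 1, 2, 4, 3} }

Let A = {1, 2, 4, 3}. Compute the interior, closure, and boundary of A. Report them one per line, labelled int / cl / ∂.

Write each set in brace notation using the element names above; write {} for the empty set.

open subsets of A: {}, {1}, {4}, {1, 3}, {1, 4}, {1, 4, 3}; so int(A) = {1, 4, 3}
closure: X∖int(X∖A) = X∖{5} = {1, 2, 4, 3}
∂A = {1, 2, 4, 3} minus {1, 4, 3} = {2}

int(A) = {1, 4, 3}
cl(A)  = {1, 2, 4, 3}
∂A     = {2}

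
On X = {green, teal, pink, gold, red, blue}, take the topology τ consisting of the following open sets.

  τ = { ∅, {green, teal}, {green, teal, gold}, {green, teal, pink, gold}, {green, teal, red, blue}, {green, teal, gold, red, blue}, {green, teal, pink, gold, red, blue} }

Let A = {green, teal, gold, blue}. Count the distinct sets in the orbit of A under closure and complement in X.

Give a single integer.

closure: X∖int(X∖A) = X∖∅ = {green, teal, pink, gold, red, blue}
Let k=closure and c=complement:
  1. A     = {green, teal, gold, blue}
  2. kA    = {green, teal, pink, gold, red, blue}
  3. cA    = {pink, red}
  4. ckA   = ∅
  5. kcA   = {pink, red, blue}
  6. ckcA  = {green, teal, gold}
— saturated at 6

6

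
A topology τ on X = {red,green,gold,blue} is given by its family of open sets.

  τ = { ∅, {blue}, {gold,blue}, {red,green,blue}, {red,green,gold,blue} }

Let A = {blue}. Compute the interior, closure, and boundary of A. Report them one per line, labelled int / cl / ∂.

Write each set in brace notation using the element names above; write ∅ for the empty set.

int(A) = {blue}
cl(A)  = {red,green,gold,blue}
∂A     = {red,green,gold}

U open, U⊆A: ∅, {blue}. int(A) = ⋃ = {blue}
X∖A={red,green,gold}, int(X∖A)=∅, hence cl(A)={red,green,gold,blue}
∂A: remove int from cl → {red,green,gold}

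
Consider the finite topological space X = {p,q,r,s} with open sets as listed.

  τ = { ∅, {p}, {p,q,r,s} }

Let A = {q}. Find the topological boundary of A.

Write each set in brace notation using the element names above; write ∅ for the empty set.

opens ⊆ A: ∅; union → int = ∅
complement {p,r,s}; its interior {p}; cl(A) = X∖{p} = {q,r,s}
boundary = {q,r,s} ∖ ∅ = {q,r,s}

{q,r,s}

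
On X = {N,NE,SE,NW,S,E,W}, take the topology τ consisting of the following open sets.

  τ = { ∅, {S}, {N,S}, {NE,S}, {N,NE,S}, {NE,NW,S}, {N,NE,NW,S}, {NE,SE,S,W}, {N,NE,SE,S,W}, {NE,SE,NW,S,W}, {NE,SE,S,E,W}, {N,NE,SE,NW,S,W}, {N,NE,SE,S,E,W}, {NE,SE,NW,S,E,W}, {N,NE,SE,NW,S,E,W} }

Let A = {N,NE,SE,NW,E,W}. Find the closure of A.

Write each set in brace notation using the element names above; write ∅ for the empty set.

complement {S}; its interior {S}; cl(A) = X∖{S} = {N,NE,SE,NW,E,W}

{N,NE,SE,NW,E,W}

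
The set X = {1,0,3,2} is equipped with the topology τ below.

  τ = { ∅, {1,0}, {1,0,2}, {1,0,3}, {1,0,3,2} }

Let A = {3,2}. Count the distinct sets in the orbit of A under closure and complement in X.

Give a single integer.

4

cl via duality: int({1,0}) = {1,0}, so X∖{1,0} = {3,2}
Write k for closure, c for complement:
  1. A     = {3,2}
  2. cA    = {1,0}
  3. kcA   = {1,0,3,2}
  4. ckcA  = ∅
applying k or c yields no new set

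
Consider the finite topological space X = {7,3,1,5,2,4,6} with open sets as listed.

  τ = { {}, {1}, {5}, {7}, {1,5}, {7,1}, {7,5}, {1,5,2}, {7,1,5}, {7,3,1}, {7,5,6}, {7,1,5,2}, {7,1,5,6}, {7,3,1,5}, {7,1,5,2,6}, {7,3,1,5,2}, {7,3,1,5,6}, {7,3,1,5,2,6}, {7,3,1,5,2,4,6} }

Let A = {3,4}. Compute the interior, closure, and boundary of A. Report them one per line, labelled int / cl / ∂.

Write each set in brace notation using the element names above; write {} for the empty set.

int(A) = {}
cl(A)  = {3,4}
∂A     = {3,4}

interior: largest open inside A is {} (from {})
cl via duality: int({7,1,5,2,6}) = {7,1,5,2,6}, so X∖{7,1,5,2,6} = {3,4}
cl∖int = {3,4}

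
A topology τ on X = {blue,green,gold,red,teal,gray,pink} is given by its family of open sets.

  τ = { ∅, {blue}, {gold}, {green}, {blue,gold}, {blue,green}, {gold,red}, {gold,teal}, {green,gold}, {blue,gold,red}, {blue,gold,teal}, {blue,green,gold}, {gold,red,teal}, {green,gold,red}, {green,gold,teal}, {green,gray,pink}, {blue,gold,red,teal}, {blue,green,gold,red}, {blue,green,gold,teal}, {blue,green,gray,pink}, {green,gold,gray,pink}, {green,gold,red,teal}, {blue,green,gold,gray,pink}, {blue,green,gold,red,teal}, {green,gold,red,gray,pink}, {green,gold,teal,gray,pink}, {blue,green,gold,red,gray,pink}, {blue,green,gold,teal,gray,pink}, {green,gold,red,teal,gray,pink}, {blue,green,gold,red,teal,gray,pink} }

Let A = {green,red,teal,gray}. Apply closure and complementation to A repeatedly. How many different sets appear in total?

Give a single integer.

complement {blue,gold,pink}; its interior {blue,gold}; cl(A) = X∖{blue,gold} = {green,red,teal,gray,pink}
With k = closure, c = complement:
  1. A     = {green,red,teal,gray}
  2. kA    = {green,red,teal,gray,pink}
  3. cA    = {blue,gold,pink}
  4. ckA   = {blue,gold}
  5. kcA   = {blue,gold,red,teal,gray,pink}
  6. kckA  = {blue,gold,red,teal}
  7. ckcA  = {green}
  8. ckckA = {green,gray,pink}
k, c of each give nothing new

8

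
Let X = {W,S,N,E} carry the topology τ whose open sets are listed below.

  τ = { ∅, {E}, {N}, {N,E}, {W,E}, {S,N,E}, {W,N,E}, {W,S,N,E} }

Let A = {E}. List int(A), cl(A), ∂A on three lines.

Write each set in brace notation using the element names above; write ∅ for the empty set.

int(A) = {E}
cl(A)  = {W,S,E}
∂A     = {W,S}

U open, U⊆A: ∅, {E}. int(A) = ⋃ = {E}
X∖A={W,S,N}, int(X∖A)={N}, hence cl(A)={W,S,E}
∂A: remove int from cl → {W,S}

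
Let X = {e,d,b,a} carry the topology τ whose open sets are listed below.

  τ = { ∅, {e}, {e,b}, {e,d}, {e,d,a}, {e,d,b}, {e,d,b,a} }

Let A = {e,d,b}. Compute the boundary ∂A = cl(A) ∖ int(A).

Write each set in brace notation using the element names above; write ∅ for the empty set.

{a}

opens ⊆ A: ∅, {e}, {e,d}, {e,b}, {e,d,b}; union → int = {e,d,b}
complement {a}; its interior ∅; cl(A) = X∖∅ = {e,d,b,a}
boundary = {e,d,b,a} ∖ {e,d,b} = {a}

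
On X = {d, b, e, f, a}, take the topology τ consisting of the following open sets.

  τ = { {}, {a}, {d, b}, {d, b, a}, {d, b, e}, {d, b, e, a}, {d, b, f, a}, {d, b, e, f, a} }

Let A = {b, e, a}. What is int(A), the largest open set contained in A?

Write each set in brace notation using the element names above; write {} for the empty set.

opens ⊆ A: {}, {a}; union → int = {a}

{a}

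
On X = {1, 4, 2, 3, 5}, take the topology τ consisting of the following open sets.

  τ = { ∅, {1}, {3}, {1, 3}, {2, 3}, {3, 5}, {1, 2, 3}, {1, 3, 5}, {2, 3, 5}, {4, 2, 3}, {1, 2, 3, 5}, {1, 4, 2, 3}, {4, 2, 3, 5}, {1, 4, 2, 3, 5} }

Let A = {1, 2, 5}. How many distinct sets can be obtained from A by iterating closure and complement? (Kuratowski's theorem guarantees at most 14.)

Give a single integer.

X∖A={4, 3}, int(X∖A)={3}, hence cl(A)={1, 4, 2, 5}
Orbit (k=closure, c=complement):
  1. A     = {1, 2, 5}
  2. kA    = {1, 4, 2, 5}
  3. cA    = {4, 3}
  4. ckA   = {3}
  5. kcA   = {4, 2, 3, 5}
  6. ckcA  = {1}
(closed under both — stop)

6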